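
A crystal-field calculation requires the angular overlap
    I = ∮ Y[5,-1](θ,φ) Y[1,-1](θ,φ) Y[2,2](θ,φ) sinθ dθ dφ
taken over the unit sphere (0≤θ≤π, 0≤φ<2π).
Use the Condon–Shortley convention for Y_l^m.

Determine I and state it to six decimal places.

0.000000

triangle: need 4≤l₃≤6, have 2; I=0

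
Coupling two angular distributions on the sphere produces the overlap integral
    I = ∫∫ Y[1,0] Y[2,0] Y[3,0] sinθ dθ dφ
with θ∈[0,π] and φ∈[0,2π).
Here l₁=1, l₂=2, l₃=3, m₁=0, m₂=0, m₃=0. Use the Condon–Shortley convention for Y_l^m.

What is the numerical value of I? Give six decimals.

0.247767

Rules hold: Σm=0, L=6 even, 1≤3≤3.
N = 3·5·7 = 105
Δ = 0!·2!·4!/7! = 1/105
Racah Σ t=0..0: t=0:+1/4 = 1/4
⇒ 3j(1 2 3; 0 0 0)² = 3/35, sgn -1
(m-triple is (0,0,0) — same symbol as above.)
4πI² = N·(3j₀)²·(3jₘ)² = 27/35
I = +1·√(0.771429/4π) = 0.24776670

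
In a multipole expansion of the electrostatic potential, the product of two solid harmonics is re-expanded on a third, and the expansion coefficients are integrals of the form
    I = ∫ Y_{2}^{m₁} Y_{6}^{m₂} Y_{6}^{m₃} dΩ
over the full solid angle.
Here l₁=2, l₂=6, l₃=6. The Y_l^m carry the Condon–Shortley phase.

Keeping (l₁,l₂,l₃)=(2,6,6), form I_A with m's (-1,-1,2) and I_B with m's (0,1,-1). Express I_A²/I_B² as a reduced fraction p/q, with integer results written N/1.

60/169

Shared (l₁,l₂,l₃)=(2,6,6): N and (l;000)² cancel in I_A²/I_B².
A: Δ = 2!·2!·10!/15! = 1/90090; Racah Σ t=1..2: t=1:−1/34560 t=2:+1/60480 = -1/80640; ⇒ 3j(2 6 6; -1 -1 2)² = 6/1001, sgn -1
B: Δ = 2!·2!·10!/15! = 1/90090; Racah Σ t=0..2: t=0:+1/120960 t=1:−1/17280 t=2:+1/57600 = -13/403200; ⇒ 3j(2 6 6; 0 1 -1)² = 13/770, sgn +1
I_A²/I_B² = (6/1001)/(13/770) = 60/169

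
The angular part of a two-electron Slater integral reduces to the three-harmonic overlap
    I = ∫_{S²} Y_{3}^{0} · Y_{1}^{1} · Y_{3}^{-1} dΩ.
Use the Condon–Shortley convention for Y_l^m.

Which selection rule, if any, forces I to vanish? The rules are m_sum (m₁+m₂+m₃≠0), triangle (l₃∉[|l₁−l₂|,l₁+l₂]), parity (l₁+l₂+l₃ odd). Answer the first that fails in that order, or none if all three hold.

parity

Σmᵢ = 0  ✓
l₃∈[|l₁−l₂|,l₁+l₂]=[2,4], have l₃=3  ✓
Σlᵢ = 7 ⇒ odd  ✗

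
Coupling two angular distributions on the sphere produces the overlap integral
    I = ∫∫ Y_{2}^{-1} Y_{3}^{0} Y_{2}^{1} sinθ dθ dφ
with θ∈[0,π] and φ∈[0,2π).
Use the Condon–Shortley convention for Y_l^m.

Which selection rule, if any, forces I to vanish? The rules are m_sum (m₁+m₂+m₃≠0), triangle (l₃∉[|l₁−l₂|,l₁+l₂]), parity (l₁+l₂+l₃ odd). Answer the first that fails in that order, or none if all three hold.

m₁+m₂+m₃ = -1 + 0 + 1 = 0  ✓
triangle: |2−3|=1 ≤ l₃=2 ≤ 2+3=5  ✓
parity: l₁+l₂+l₃ = 7 is odd  ✗

parity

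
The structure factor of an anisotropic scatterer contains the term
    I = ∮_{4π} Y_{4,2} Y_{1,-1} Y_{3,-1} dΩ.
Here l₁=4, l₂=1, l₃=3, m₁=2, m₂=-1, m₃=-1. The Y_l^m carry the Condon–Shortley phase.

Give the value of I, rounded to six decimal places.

0.238414

m-sum 0 ✓  L=8 even ✓  3≤3≤5 ✓
Π(2lᵢ+1) = 9×3×7 = 189
triangle coeff Δ(4,1,3) = 1/252
Σ_t [1,1]: t=1:−1/36 = -1/36
(3j)²=4/63 [(4 1 3; 0 0 0)], sign=+1
Σ_t [0,0]: t=0:+1/96 = 1/96
(3j)²=5/84 [(4 1 3; 2 -1 -1)], sign=+1
⇒ 4πI² = 5/7
I = (+1)√(5/7/(4π)) = 0.23841361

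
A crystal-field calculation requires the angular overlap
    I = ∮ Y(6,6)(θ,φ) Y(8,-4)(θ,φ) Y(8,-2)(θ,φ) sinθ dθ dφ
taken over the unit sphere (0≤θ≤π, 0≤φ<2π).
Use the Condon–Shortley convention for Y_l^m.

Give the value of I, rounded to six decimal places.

m-sum 0 ✓  L=22 even ✓  2≤8≤14 ✓
Π(2lᵢ+1) = 13×17×17 = 3757
triangle coeff Δ(6,8,8) = 1/13742520792
Σ_t [0,6]: t=0:+1/41803776000 t=1:−1/435456000 t=2:+1/39813120 t=3:−1/18662400 t=4:+1/39813120 t=5:−1/435456000 t=6:+1/41803776000 = -11/1393459200
(3j)²=600/96577 [(6 8 8; 0 0 0)], sign=-1
Σ_t [0,0]: t=0:+1/8957952000 = 1/8957952000
(3j)²=1260/96577 [(6 8 8; 6 -4 -2)], sign=+1
⇒ 4πI² = 756000/2482597
I = (-1)√(756000/2482597/(4π)) = -0.15566926

-0.155669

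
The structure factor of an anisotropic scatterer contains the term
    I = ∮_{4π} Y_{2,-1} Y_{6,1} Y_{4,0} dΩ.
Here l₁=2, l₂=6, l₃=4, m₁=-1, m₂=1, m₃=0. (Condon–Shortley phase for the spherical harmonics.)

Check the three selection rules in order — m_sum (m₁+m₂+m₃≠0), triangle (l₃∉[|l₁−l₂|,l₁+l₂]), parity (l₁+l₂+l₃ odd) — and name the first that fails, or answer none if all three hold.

azimuthal sum: -1 + 1 + 0 = 0  ✓
4 ≤ 4 ≤ 8 (triangle on l)  ✓
L = 2 + 6 + 4 = 12 (even)  ✓

none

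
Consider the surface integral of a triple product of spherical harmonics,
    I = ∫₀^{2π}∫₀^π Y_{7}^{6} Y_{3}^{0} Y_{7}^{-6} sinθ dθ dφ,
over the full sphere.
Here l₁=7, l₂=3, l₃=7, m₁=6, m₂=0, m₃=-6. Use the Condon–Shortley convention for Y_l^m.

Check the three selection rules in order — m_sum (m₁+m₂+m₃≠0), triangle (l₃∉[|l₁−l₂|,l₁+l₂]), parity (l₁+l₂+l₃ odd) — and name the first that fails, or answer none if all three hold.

azimuthal sum: 6 + 0 − 6 = 0  ✓
4 ≤ 7 ≤ 10 (triangle on l)  ✓
L = 7 + 3 + 7 = 17 (odd)  ✗

parity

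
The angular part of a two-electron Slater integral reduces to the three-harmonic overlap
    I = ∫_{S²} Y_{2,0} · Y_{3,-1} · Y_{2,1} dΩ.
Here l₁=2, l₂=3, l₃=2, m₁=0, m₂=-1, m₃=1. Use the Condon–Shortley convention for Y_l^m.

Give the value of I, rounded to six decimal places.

0.000000

Σlᵢ=7 odd — θ-integrand is odd under cosθ→−cosθ; I=0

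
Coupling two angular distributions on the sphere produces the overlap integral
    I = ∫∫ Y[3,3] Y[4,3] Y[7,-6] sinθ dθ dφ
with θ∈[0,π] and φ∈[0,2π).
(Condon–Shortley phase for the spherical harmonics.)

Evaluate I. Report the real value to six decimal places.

0.279120

m-sum 0 ✓  L=14 even ✓  1≤7≤7 ✓
Π(2lᵢ+1) = 7×9×15 = 945
triangle coeff Δ(3,4,7) = 1/45045
Σ_t [0,0]: t=0:+1/20736 = 1/20736
(3j)²=35/1287 [(3 4 7; 0 0 0)], sign=-1
Σ_t [0,0]: t=0:+1/3628800 = 1/3628800
(3j)²=4/105 [(3 4 7; 3 3 -6)], sign=-1
⇒ 4πI² = 140/143
I = (+1)√(140/143/(4π)) = 0.27912007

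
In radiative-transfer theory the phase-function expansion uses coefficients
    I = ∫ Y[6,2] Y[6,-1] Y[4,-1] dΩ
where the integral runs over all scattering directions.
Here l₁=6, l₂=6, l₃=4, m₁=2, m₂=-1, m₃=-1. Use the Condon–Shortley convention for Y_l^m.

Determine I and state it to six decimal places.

0.113069

Rules hold: Σm=0, L=16 even, 0≤4≤12.
N = 13·13·9 = 1521
Δ = 8!·4!·4!/17! = 1/15315300
Racah Σ t=2..6: t=2:+1/829440 t=3:−1/25920 t=4:+1/9216 t=5:−1/25920 t=6:+1/829440 = 7/207360
⇒ 3j(6 6 4; 0 0 0)² = 28/2431, sgn +1
Racah Σ t=1..4: t=1:−1/725760 t=2:+1/34560 t=3:−1/17280 t=4:+1/82944 = -53/2903040
⇒ 3j(6 6 4; 2 -1 -1)² = 2809/306306, sgn +1
4πI² = N·(3j₀)²·(3jₘ)² = 5618/34969
I = +1·√(0.160657/4π) = 0.11306920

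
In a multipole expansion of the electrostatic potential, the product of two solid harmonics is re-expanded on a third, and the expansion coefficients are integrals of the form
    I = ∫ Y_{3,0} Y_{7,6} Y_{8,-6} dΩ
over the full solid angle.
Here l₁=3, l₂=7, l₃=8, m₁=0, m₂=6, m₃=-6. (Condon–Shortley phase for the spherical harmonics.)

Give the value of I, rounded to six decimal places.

Checks pass: Σm=0; 18 even; l₃=8∈[4,10].
(2·3+1)(2·7+1)(2·8+1) = 1785
Δ: 2! 4! 12! / 19! → 1/5290740
sum: t=0:+1/7257600 t=1:−1/2073600 t=2:+1/7257600 = -1/4838400
3j²(3 7 8; 0 0 0) = Δ·Π!·Σ² = 252/20995  (sign -1)
sum: t=1:−1/1916006400 t=2:+1/479001600 = 1/638668800
3j²(3 7 8; 0 6 -6) = Δ·Π!·Σ² = 117/6460  (sign +1)
combine: 4πI² = 1785·252/20995·117/6460 = 11907/30685
take √, sign -1: I = -0.17572485

-0.175725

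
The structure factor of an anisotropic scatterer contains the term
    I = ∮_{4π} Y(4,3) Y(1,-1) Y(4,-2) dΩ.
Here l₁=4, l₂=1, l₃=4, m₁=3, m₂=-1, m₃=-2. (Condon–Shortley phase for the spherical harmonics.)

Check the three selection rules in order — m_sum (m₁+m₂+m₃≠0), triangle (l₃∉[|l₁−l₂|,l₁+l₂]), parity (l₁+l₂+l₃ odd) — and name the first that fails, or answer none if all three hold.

parity

m₁+m₂+m₃ = 3 − 1 − 2 = 0  ✓
triangle: |4−1|=3 ≤ l₃=4 ≤ 4+1=5  ✓
parity: l₁+l₂+l₃ = 9 is odd  ✗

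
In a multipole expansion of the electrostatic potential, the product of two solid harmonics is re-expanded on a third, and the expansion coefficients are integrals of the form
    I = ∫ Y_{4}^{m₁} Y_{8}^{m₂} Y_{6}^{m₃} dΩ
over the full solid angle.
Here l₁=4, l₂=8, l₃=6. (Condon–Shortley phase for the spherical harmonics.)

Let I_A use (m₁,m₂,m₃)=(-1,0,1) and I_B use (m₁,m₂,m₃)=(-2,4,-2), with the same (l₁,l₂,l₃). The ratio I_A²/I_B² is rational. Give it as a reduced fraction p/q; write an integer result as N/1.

Shared (l₁,l₂,l₃)=(4,8,6): N and (l;000)² cancel in I_A²/I_B².
A: Δ = 6!·2!·10!/19! = 1/23279256; Racah Σ t=3..5: t=3:−1/1036800 t=4:+1/829440 t=5:−1/7257600 = 1/9676800; ⇒ 3j(4 8 6; -1 0 1)² = 15/46189, sgn -1
B: Δ = 6!·2!·10!/19! = 1/23279256; Racah Σ t=4..6: t=4:+1/7741440 t=5:−1/3628800 t=6:+1/24883200 = -37/348364800; ⇒ 3j(4 8 6; -2 4 -2)² = 1369/176358, sgn -1
I_A²/I_B² = (15/46189)/(1369/176358) = 630/15059

630/15059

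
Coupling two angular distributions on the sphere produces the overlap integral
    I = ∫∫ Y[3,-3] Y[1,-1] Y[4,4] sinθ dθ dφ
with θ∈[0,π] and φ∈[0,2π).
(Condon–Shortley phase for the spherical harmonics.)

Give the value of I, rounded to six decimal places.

0.325735

Checks pass: Σm=0; 8 even; l₃=4∈[2,4].
(2·3+1)(2·1+1)(2·4+1) = 189
Δ: 0! 6! 2! / 9! → 1/252
sum: t=0:+1/36 = 1/36
3j²(3 1 4; 0 0 0) = Δ·Π!·Σ² = 4/63  (sign +1)
sum: t=0:+1/1440 = 1/1440
3j²(3 1 4; -3 -1 4) = Δ·Π!·Σ² = 1/9  (sign +1)
combine: 4πI² = 189·4/63·1/9 = 4/3
take √, sign +1: I = 0.32573501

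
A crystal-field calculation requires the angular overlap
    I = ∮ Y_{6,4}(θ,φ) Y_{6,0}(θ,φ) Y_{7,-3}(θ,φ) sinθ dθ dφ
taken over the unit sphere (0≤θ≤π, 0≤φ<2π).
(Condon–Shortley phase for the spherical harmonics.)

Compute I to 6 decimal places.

4 + 0 − 3 = 1 ≠ 0: azimuthal integral kills it; I = 0

0.000000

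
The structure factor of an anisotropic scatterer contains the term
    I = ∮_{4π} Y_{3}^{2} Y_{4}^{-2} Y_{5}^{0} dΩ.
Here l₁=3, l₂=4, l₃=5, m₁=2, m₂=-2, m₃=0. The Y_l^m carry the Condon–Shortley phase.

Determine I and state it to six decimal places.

-0.171327

Rules hold: Σm=0, L=12 even, 1≤5≤7.
N = 7·9·11 = 693
Δ = 2!·4!·6!/13! = 1/180180
Racah Σ t=0..2: t=0:+1/576 t=1:−1/144 t=2:+1/576 = -1/288
⇒ 3j(3 4 5; 0 0 0)² = 20/1001, sgn +1
Racah Σ t=0..1: t=0:+1/576 t=1:−1/2880 = 1/720
⇒ 3j(3 4 5; 2 -2 0)² = 80/3003, sgn -1
4πI² = N·(3j₀)²·(3jₘ)² = 4800/13013
I = -1·√(0.368862/4π) = -0.17132746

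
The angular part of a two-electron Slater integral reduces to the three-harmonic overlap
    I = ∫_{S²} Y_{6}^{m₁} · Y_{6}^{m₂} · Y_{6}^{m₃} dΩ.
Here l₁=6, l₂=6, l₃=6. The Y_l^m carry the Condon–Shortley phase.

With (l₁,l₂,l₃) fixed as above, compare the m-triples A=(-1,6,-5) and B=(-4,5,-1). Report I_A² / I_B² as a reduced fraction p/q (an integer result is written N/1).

22/27

Same 6,6,6: normalisation and zero-m 3j drop out of the ratio.
A: Δ: 6! 6! 6! / 19! → 1/325909584; sum: t=6:+1/62208000 = 1/62208000; 3j²(6 6 6; -1 6 -5) = Δ·Π!·Σ² = 77/8398  (sign -1)
B: Δ: 6! 6! 6! / 19! → 1/325909584; sum: t=5:−1/10368000 t=6:+1/4147200 = 1/6912000; 3j²(6 6 6; -4 5 -1) = Δ·Π!·Σ² = 189/16796  (sign -1)
I_A²/I_B² = (77/8398)/(189/16796) = 22/27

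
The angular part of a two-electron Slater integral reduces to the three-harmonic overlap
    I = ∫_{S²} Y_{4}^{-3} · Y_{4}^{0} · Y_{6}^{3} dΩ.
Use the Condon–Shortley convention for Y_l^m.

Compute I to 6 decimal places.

0.123195

m-sum 0 ✓  L=14 even ✓  0≤6≤8 ✓
Π(2lᵢ+1) = 9×9×13 = 1053
triangle coeff Δ(4,4,6) = 1/1261260
Σ_t [0,2]: t=0:+1/4608 t=1:−1/1296 t=2:+1/4608 = -7/20736
(3j)²=20/1287 [(4 4 6; 0 0 0)], sign=-1
Σ_t [1,2]: t=1:−1/25920 t=2:+1/11520 = 1/20736
(3j)²=5/429 [(4 4 6; -3 0 3)], sign=-1
⇒ 4πI² = 300/1573
I = (+1)√(300/1573/(4π)) = 0.12319450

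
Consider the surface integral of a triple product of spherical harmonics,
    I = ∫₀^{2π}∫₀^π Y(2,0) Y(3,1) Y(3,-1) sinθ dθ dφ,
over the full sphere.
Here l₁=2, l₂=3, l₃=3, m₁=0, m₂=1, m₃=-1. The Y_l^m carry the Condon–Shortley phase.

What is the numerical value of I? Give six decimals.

Rules hold: Σm=0, L=8 even, 1≤3≤5.
N = 5·7·7 = 245
Δ = 2!·2!·4!/9! = 1/3780
Racah Σ t=0..2: t=0:+1/24 t=1:−1/4 t=2:+1/24 = -1/6
⇒ 3j(2 3 3; 0 0 0)² = 4/105, sgn +1
Racah Σ t=0..2: t=0:+1/96 t=1:−1/6 t=2:+1/16 = -3/32
⇒ 3j(2 3 3; 0 1 -1)² = 3/140, sgn -1
4πI² = N·(3j₀)²·(3jₘ)² = 1/5
I = -1·√(0.2/4π) = -0.12615663

-0.126157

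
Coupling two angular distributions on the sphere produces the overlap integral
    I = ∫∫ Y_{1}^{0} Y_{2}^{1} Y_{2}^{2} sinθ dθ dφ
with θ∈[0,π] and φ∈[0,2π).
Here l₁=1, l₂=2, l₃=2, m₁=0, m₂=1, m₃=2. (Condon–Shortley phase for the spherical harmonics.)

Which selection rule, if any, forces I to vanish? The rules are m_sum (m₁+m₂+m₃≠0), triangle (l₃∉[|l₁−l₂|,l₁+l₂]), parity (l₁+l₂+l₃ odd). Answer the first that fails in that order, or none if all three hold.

m_sum

Σmᵢ = 3  ✗
l₃∈[|l₁−l₂|,l₁+l₂]=[1,3], have l₃=2
Σlᵢ = 5 ⇒ odd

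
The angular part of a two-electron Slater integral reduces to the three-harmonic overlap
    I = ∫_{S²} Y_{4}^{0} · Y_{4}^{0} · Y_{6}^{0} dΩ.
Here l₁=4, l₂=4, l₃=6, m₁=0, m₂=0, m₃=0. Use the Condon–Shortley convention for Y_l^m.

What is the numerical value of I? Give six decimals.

0.142253

Checks pass: Σm=0; 14 even; l₃=6∈[0,8].
(2·4+1)(2·4+1)(2·6+1) = 1053
Δ: 2! 6! 6! / 15! → 1/1261260
sum: t=0:+1/4608 t=1:−1/1296 t=2:+1/4608 = -7/20736
3j²(4 4 6; 0 0 0) = Δ·Π!·Σ² = 20/1287  (sign -1)
(m-triple is (0,0,0) — same symbol as above.)
combine: 4πI² = 1053·20/1287·20/1287 = 400/1573
take √, sign +1: I = 0.14225276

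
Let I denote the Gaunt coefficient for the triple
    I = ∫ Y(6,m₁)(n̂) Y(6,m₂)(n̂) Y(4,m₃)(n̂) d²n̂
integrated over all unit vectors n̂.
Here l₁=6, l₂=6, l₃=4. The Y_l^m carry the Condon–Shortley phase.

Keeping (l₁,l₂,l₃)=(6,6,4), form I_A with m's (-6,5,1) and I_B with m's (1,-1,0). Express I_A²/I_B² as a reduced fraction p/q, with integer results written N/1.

Shared (l₁,l₂,l₃)=(6,6,4): N and (l;000)² cancel in I_A²/I_B².
A: Δ = 8!·4!·4!/17! = 1/15315300; Racah Σ t=8..8: t=8:+1/5806080 = 1/5806080; ⇒ 3j(6 6 4; -6 5 1)² = 165/6188, sgn -1
B: Δ = 8!·4!·4!/17! = 1/15315300; Racah Σ t=1..5: t=1:−1/2903040 t=2:+1/51840 t=3:−1/11520 t=4:+1/20736 t=5:−1/414720 = -1/45360; ⇒ 3j(6 6 4; 1 -1 0)² = 1024/153153, sgn -1
I_A²/I_B² = (165/6188)/(1024/153153) = 16335/4096

16335/4096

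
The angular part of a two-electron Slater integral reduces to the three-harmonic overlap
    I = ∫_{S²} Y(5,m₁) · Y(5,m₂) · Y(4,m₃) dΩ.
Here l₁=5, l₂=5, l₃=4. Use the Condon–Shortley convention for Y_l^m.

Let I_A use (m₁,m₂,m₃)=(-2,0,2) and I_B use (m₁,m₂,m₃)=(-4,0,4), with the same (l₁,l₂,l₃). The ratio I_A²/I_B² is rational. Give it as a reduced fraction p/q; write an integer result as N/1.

Shared (l₁,l₂,l₃)=(5,5,4): N and (l;000)² cancel in I_A²/I_B².
A: Δ = 6!·4!·4!/15! = 1/3153150; Racah Σ t=3..5: t=3:−1/3456 t=4:+1/1728 t=5:−1/11520 = 7/34560; ⇒ 3j(5 5 4; -2 0 2)² = 7/858, sgn +1
B: Δ = 6!·4!·4!/15! = 1/3153150; Racah Σ t=5..5: t=5:−1/69120 = -1/69120; ⇒ 3j(5 5 4; -4 0 4)² = 2/143, sgn -1
I_A²/I_B² = (7/858)/(2/143) = 7/12

7/12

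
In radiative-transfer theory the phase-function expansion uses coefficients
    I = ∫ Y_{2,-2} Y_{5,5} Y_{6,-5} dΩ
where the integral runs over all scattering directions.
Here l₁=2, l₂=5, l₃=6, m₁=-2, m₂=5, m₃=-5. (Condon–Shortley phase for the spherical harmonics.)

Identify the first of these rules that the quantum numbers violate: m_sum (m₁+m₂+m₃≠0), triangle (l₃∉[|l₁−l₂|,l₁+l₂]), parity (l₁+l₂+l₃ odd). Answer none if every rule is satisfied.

m_sum

azimuthal sum: -2 + 5 − 5 = -2  ✗
3 ≤ 6 ≤ 7 (triangle on l)
L = 2 + 5 + 6 = 13 (odd)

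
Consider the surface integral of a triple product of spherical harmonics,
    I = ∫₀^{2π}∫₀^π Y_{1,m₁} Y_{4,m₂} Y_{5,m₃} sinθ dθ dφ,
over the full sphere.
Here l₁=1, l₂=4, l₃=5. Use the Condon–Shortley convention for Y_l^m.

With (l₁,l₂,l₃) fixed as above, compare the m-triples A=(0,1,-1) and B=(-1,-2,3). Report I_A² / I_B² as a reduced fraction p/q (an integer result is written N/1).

Same 1,4,5: normalisation and zero-m 3j drop out of the ratio.
A: Δ: 0! 2! 8! / 11! → 1/495; sum: t=0:+1/720 = 1/720; 3j²(1 4 5; 0 1 -1) = Δ·Π!·Σ² = 8/165  (sign +1)
B: Δ: 0! 2! 8! / 11! → 1/495; sum: t=0:+1/2880 = 1/2880; 3j²(1 4 5; -1 -2 3) = Δ·Π!·Σ² = 28/495  (sign +1)
I_A²/I_B² = (8/165)/(28/495) = 6/7

6/7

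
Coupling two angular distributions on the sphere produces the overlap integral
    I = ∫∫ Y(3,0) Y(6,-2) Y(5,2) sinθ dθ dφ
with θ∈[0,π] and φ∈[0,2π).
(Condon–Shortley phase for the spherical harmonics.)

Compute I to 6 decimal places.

Checks pass: Σm=0; 14 even; l₃=5∈[3,9].
(2·3+1)(2·6+1)(2·5+1) = 1001
Δ: 4! 2! 8! / 15! → 1/675675
sum: t=1:−1/8640 t=2:+1/2304 t=3:−1/8640 = 7/34560
3j²(3 6 5; 0 0 0) = Δ·Π!·Σ² = 7/429  (sign -1)
sum: t=1:−1/8640 t=2:+1/5760 t=3:−1/60480 = 1/24192
3j²(3 6 5; 0 -2 2) = Δ·Π!·Σ² = 8/3003  (sign -1)
combine: 4πI² = 1001·7/429·8/3003 = 56/1287
take √, sign +1: I = 0.05884368

0.058844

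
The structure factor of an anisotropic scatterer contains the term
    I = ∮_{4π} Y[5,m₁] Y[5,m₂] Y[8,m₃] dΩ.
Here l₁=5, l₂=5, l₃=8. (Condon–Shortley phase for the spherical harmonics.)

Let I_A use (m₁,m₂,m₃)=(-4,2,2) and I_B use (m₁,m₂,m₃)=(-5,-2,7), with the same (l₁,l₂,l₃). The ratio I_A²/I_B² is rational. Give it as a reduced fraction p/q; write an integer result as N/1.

343/715

l's match ⇒ only the (l;m) 3-j factors differ between A and B.
A: triangle coeff Δ(5,5,8) = 1/37413090; Σ_t [1,2]: t=1:−1/58060800 t=2:+1/7257600 = 1/8294400; (3j)²=1029/92378 [(5 5 8; -4 2 2)], sign=+1
B: triangle coeff Δ(5,5,8) = 1/37413090; Σ_t [2,2]: t=2:+1/406425600 = 1/406425600; (3j)²=15/646 [(5 5 8; -5 -2 7)], sign=-1
I_A²/I_B² = (1029/92378)/(15/646) = 343/715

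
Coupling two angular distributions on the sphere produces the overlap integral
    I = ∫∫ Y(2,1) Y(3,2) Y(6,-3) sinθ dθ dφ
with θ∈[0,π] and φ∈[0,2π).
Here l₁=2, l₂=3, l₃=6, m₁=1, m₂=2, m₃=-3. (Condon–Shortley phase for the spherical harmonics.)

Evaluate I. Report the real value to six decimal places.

0.000000

|2−3|≤6≤2+3 violated ⇒ I = 0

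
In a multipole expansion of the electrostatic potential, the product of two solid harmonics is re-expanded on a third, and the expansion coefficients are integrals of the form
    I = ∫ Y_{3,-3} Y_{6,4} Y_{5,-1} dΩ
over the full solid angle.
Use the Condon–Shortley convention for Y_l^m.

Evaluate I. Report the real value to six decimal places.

-0.190675

m-sum 0 ✓  L=14 even ✓  3≤5≤9 ✓
Π(2lᵢ+1) = 7×13×11 = 1001
triangle coeff Δ(3,6,5) = 1/675675
Σ_t [1,3]: t=1:−1/8640 t=2:+1/2304 t=3:−1/8640 = 7/34560
(3j)²=7/429 [(3 6 5; 0 0 0)], sign=-1
Σ_t [4,4]: t=4:+1/69120 = 1/69120
(3j)²=4/143 [(3 6 5; -3 4 -1)], sign=+1
⇒ 4πI² = 196/429
I = (-1)√(196/429/(4π)) = -0.19067531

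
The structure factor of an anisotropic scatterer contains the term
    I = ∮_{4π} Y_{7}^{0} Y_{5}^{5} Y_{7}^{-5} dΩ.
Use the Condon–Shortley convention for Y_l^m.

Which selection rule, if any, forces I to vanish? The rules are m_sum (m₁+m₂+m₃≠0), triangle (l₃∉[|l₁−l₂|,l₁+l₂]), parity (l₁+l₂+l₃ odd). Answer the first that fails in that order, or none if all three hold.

parity

azimuthal sum: 0 + 5 − 5 = 0  ✓
2 ≤ 7 ≤ 12 (triangle on l)  ✓
L = 7 + 5 + 7 = 19 (odd)  ✗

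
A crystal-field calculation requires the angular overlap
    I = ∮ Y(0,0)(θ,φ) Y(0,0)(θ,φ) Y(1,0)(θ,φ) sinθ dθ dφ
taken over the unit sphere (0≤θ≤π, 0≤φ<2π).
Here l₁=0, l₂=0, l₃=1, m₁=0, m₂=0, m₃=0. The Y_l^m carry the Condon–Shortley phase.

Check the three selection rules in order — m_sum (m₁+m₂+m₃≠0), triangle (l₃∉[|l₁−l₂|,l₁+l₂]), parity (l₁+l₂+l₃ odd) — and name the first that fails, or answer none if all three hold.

azimuthal sum: 0 + 0 + 0 = 0  ✓
0 ≤ 1 ≤ 0 (triangle on l)  ✗
L = 0 + 0 + 1 = 1 (odd)

triangle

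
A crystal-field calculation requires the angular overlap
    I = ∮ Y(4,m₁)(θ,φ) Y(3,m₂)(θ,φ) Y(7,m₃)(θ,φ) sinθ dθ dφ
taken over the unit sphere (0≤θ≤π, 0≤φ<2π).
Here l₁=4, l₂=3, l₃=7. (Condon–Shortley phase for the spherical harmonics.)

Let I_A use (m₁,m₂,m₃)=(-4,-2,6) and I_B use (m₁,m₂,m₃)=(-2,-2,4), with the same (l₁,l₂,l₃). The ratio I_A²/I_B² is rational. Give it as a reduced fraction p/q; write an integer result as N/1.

Shared (l₁,l₂,l₃)=(4,3,7): N and (l;000)² cancel in I_A²/I_B².
A: Δ = 0!·8!·6!/15! = 1/45045; Racah Σ t=0..0: t=0:+1/4838400 = 1/4838400; ⇒ 3j(4 3 7; -4 -2 6)² = 1/35, sgn -1
B: Δ = 0!·8!·6!/15! = 1/45045; Racah Σ t=0..0: t=0:+1/172800 = 1/172800; ⇒ 3j(4 3 7; -2 -2 4)² = 2/65, sgn -1
I_A²/I_B² = (1/35)/(2/65) = 13/14

13/14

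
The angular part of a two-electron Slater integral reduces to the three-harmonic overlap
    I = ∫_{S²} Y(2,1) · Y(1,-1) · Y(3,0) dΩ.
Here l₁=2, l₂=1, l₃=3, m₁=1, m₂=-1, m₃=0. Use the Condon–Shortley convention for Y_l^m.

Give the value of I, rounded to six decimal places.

0.143048

m-sum 0 ✓  L=6 even ✓  1≤3≤3 ✓
Π(2lᵢ+1) = 5×3×7 = 105
triangle coeff Δ(2,1,3) = 1/105
Σ_t [0,0]: t=0:+1/4 = 1/4
(3j)²=3/35 [(2 1 3; 0 0 0)], sign=-1
Σ_t [0,0]: t=0:+1/12 = 1/12
(3j)²=1/35 [(2 1 3; 1 -1 0)], sign=-1
⇒ 4πI² = 9/35
I = (+1)√(9/35/(4π)) = 0.14304817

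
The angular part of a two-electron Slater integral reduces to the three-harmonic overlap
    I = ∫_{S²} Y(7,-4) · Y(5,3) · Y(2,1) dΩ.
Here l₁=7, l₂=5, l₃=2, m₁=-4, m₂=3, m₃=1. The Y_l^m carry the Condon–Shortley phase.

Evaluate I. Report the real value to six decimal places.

Checks pass: Σm=0; 14 even; l₃=2∈[2,12].
(2·7+1)(2·5+1)(2·2+1) = 825
Δ: 10! 4! 0! / 15! → 1/15015
sum: t=5:−1/57600 = -1/57600
3j²(7 5 2; 0 0 0) = Δ·Π!·Σ² = 21/715  (sign -1)
sum: t=8:+1/483840 = 1/483840
3j²(7 5 2; -4 3 1) = Δ·Π!·Σ² = 3/91  (sign -1)
combine: 4πI² = 825·21/715·3/91 = 135/169
take √, sign +1: I = 0.25212656

0.252127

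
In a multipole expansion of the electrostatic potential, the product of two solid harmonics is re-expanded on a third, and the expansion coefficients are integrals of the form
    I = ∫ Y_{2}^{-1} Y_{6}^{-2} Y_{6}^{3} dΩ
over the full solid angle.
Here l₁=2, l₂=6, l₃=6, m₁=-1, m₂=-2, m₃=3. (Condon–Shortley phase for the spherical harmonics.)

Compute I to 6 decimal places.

Checks pass: Σm=0; 14 even; l₃=6∈[4,8].
(2·2+1)(2·6+1)(2·6+1) = 845
Δ: 2! 2! 10! / 15! → 1/90090
sum: t=0:+1/69120 t=1:−1/14400 t=2:+1/69120 = -7/172800
3j²(2 6 6; 0 0 0) = Δ·Π!·Σ² = 14/715  (sign -1)
sum: t=1:−1/60480 t=2:+1/161280 = -1/96768
3j²(2 6 6; -1 -2 3) = Δ·Π!·Σ² = 15/1001  (sign +1)
combine: 4πI² = 845·14/715·15/1001 = 30/121
take √, sign -1: I = -0.14046335

-0.140463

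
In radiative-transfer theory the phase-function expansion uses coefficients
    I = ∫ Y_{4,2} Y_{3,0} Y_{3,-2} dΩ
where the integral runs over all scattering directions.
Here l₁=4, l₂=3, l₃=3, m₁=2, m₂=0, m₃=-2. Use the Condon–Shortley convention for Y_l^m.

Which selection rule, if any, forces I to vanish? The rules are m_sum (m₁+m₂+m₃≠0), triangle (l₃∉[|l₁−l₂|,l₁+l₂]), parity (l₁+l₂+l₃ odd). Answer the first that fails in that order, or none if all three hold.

none

azimuthal sum: 2 + 0 − 2 = 0  ✓
1 ≤ 3 ≤ 7 (triangle on l)  ✓
L = 4 + 3 + 3 = 10 (even)  ✓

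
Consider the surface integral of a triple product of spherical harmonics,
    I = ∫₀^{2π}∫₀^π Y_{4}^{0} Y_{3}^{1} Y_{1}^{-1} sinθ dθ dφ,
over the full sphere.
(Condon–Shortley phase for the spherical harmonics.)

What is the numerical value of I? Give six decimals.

Checks pass: Σm=0; 8 even; l₃=1∈[1,7].
(2·4+1)(2·3+1)(2·1+1) = 189
Δ: 6! 2! 0! / 9! → 1/252
sum: t=3:−1/36 = -1/36
3j²(4 3 1; 0 0 0) = Δ·Π!·Σ² = 4/63  (sign +1)
sum: t=4:+1/96 = 1/96
3j²(4 3 1; 0 1 -1) = Δ·Π!·Σ² = 1/42  (sign +1)
combine: 4πI² = 189·4/63·1/42 = 2/7
take √, sign +1: I = 0.15078601

0.150786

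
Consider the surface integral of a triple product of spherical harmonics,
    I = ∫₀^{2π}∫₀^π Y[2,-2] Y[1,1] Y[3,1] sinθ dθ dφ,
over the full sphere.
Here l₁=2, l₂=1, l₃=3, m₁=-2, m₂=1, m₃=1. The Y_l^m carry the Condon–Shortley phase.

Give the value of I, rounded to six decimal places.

-0.082589

Checks pass: Σm=0; 6 even; l₃=3∈[1,3].
(2·2+1)(2·1+1)(2·3+1) = 105
Δ: 0! 4! 2! / 7! → 1/105
sum: t=0:+1/4 = 1/4
3j²(2 1 3; 0 0 0) = Δ·Π!·Σ² = 3/35  (sign -1)
sum: t=0:+1/48 = 1/48
3j²(2 1 3; -2 1 1) = Δ·Π!·Σ² = 1/105  (sign +1)
combine: 4πI² = 105·3/35·1/105 = 3/35
take √, sign -1: I = -0.08258890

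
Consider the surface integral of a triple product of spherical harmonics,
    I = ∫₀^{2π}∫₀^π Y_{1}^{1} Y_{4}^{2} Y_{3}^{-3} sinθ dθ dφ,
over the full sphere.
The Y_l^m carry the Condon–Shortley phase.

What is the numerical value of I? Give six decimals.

Rules hold: Σm=0, L=8 even, 3≤3≤5.
N = 3·9·7 = 189
Δ = 2!·0!·6!/9! = 1/252
Racah Σ t=1..1: t=1:−1/36 = -1/36
⇒ 3j(1 4 3; 0 0 0)² = 4/63, sgn +1
Racah Σ t=0..0: t=0:+1/1440 = 1/1440
⇒ 3j(1 4 3; 1 2 -3)² = 1/252, sgn +1
4πI² = N·(3j₀)²·(3jₘ)² = 1/21
I = +1·√(0.047619/4π) = 0.06155813

0.061558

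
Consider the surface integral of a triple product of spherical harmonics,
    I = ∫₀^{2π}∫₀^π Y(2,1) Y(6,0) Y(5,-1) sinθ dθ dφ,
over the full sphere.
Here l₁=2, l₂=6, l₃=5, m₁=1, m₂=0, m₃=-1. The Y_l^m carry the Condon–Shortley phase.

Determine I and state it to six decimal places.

0.000000

L=13 odd ⇒ parity kills the (l;000) factor ⇒ I = 0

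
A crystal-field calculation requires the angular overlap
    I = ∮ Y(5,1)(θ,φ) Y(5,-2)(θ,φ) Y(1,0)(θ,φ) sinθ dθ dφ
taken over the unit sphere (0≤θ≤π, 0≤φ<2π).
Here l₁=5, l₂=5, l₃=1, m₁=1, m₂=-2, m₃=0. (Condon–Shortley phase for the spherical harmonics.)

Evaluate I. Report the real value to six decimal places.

0.000000

1 − 2 + 0 = -1 ≠ 0: azimuthal integral kills it; I = 0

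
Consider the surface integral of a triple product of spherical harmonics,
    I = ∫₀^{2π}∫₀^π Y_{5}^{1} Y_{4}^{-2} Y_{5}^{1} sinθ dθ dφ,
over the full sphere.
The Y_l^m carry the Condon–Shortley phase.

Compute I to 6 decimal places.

0.137240

Checks pass: Σm=0; 14 even; l₃=5∈[1,9].
(2·5+1)(2·4+1)(2·5+1) = 1089
Δ: 4! 6! 4! / 15! → 1/3153150
sum: t=0:+1/69120 t=1:−1/1728 t=2:+1/576 t=3:−1/1728 t=4:+1/69120 = 7/11520
3j²(5 4 5; 0 0 0) = Δ·Π!·Σ² = 2/143  (sign -1)
sum: t=0:+1/4608 t=1:−1/1296 t=2:+1/4608 = -7/20736
3j²(5 4 5; 1 -2 1) = Δ·Π!·Σ² = 20/1287  (sign -1)
combine: 4πI² = 1089·2/143·20/1287 = 40/169
take √, sign +1: I = 0.13724032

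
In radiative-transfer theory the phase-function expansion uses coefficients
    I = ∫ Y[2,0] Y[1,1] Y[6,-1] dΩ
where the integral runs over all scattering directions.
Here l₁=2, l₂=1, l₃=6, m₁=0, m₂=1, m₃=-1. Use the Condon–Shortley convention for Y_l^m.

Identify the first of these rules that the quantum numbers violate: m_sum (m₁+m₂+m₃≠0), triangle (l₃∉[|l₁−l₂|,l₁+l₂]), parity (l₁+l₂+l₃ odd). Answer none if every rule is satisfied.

triangle

m₁+m₂+m₃ = 0 + 1 − 1 = 0  ✓
triangle: |2−1|=1 ≤ l₃=6 ≤ 2+1=3  ✗
parity: l₁+l₂+l₃ = 9 is odd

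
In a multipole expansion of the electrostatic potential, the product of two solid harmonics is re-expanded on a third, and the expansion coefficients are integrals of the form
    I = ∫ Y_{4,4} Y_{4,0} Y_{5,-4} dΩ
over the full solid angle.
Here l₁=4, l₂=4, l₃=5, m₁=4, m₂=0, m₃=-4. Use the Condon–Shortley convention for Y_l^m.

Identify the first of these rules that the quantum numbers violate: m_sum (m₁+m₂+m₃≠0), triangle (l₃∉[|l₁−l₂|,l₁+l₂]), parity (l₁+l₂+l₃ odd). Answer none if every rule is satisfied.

parity

m₁+m₂+m₃ = 4 + 0 − 4 = 0  ✓
triangle: |4−4|=0 ≤ l₃=5 ≤ 4+4=8  ✓
parity: l₁+l₂+l₃ = 13 is odd  ✗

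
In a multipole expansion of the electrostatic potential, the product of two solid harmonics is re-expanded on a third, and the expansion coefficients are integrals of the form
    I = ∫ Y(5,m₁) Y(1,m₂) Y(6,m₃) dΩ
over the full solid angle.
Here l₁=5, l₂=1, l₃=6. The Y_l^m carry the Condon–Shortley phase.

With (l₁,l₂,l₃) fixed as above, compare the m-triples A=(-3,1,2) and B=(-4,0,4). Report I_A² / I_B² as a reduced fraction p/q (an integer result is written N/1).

Same 5,1,6: normalisation and zero-m 3j drop out of the ratio.
A: Δ: 0! 10! 2! / 13! → 1/858; sum: t=0:+1/161280 = 1/161280; 3j²(5 1 6; -3 1 2) = Δ·Π!·Σ² = 1/143  (sign +1)
B: Δ: 0! 10! 2! / 13! → 1/858; sum: t=0:+1/362880 = 1/362880; 3j²(5 1 6; -4 0 4) = Δ·Π!·Σ² = 10/429  (sign +1)
I_A²/I_B² = (1/143)/(10/429) = 3/10

3/10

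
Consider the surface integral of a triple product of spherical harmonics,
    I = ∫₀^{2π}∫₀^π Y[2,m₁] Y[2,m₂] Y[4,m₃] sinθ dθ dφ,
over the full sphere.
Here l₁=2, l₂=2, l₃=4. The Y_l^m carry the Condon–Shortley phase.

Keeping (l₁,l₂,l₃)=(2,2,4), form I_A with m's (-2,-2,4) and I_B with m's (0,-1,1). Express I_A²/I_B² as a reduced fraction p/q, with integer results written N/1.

7/3

Shared (l₁,l₂,l₃)=(2,2,4): N and (l;000)² cancel in I_A²/I_B².
A: Δ = 0!·4!·4!/9! = 1/630; Racah Σ t=0..0: t=0:+1/576 = 1/576; ⇒ 3j(2 2 4; -2 -2 4)² = 1/9, sgn +1
B: Δ = 0!·4!·4!/9! = 1/630; Racah Σ t=0..0: t=0:+1/24 = 1/24; ⇒ 3j(2 2 4; 0 -1 1)² = 1/21, sgn -1
I_A²/I_B² = (1/9)/(1/21) = 7/3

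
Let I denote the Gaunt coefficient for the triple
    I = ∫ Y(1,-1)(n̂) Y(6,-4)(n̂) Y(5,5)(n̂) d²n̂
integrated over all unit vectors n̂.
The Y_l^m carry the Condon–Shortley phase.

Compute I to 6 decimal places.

0.040859

Checks pass: Σm=0; 12 even; l₃=5∈[5,7].
(2·1+1)(2·6+1)(2·5+1) = 429
Δ: 2! 0! 10! / 13! → 1/858
sum: t=1:−1/14400 = -1/14400
3j²(1 6 5; 0 0 0) = Δ·Π!·Σ² = 6/143  (sign +1)
sum: t=2:+1/7257600 = 1/7257600
3j²(1 6 5; -1 -4 5) = Δ·Π!·Σ² = 1/858  (sign +1)
combine: 4πI² = 429·6/143·1/858 = 3/143
take √, sign +1: I = 0.04085899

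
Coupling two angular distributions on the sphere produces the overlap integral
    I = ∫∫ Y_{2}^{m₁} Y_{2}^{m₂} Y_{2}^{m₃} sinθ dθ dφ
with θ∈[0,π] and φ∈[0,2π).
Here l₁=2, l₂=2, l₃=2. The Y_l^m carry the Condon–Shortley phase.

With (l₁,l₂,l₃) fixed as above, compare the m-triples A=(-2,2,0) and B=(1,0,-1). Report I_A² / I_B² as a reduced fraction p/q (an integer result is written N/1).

Shared (l₁,l₂,l₃)=(2,2,2): N and (l;000)² cancel in I_A²/I_B².
A: Δ = 2!·2!·2!/7! = 1/630; Racah Σ t=2..2: t=2:+1/8 = 1/8; ⇒ 3j(2 2 2; -2 2 0)² = 2/35, sgn +1
B: Δ = 2!·2!·2!/7! = 1/630; Racah Σ t=0..1: t=0:+1/4 t=1:−1/2 = -1/4; ⇒ 3j(2 2 2; 1 0 -1)² = 1/70, sgn +1
I_A²/I_B² = (2/35)/(1/70) = 4/1

4/1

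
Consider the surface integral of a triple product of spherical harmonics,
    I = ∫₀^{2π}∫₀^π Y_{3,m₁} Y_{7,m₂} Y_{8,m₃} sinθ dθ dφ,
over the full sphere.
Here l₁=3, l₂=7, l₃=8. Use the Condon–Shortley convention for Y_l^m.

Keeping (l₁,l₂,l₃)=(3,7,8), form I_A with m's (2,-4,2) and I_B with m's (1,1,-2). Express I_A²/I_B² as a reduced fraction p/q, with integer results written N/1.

Shared (l₁,l₂,l₃)=(3,7,8): N and (l;000)² cancel in I_A²/I_B².
A: Δ = 2!·4!·12!/19! = 1/5290740; Racah Σ t=0..1: t=0:+1/26127360 t=1:−1/174182400 = 17/522547200; ⇒ 3j(3 7 8; 2 -4 2)² = 935/62244, sgn +1
B: Δ = 2!·4!·12!/19! = 1/5290740; Racah Σ t=0..2: t=0:+1/7741440 t=1:−1/3628800 t=2:+1/24883200 = -37/348364800; ⇒ 3j(3 7 8; 1 1 -2)² = 1369/176358, sgn -1
I_A²/I_B² = (935/62244)/(1369/176358) = 15895/8214

15895/8214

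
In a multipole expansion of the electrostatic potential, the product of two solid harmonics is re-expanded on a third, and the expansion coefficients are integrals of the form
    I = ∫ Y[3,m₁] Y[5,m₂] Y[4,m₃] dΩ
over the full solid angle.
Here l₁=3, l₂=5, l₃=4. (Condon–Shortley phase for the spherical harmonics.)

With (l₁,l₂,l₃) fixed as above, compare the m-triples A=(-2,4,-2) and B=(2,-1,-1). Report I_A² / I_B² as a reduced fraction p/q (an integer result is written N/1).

672/625

l's match ⇒ only the (l;m) 3-j factors differ between A and B.
A: triangle coeff Δ(3,5,4) = 1/180180; Σ_t [3,4]: t=3:−1/8640 t=4:+1/2880 = 1/4320; (3j)²=8/429 [(3 5 4; -2 4 -2)], sign=+1
B: triangle coeff Δ(3,5,4) = 1/180180; Σ_t [0,1]: t=0:+1/1152 t=1:−1/432 = -5/3456; (3j)²=625/36036 [(3 5 4; 2 -1 -1)], sign=+1
I_A²/I_B² = (8/429)/(625/36036) = 672/625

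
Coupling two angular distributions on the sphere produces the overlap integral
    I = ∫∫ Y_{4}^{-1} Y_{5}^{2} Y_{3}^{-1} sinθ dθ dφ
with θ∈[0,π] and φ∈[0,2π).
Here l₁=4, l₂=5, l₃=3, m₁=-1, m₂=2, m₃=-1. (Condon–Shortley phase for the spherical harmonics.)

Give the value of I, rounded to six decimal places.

0.148044

m-sum 0 ✓  L=12 even ✓  1≤3≤9 ✓
Π(2lᵢ+1) = 9×11×7 = 693
triangle coeff Δ(4,5,3) = 1/180180
Σ_t [2,4]: t=2:+1/576 t=3:−1/144 t=4:+1/576 = -1/288
(3j)²=20/1001 [(4 5 3; 0 0 0)], sign=+1
Σ_t [3,5]: t=3:−1/1728 t=4:+1/288 t=5:−1/960 = 1/540
(3j)²=128/6435 [(4 5 3; -1 2 -1)], sign=+1
⇒ 4πI² = 512/1859
I = (+1)√(512/1859/(4π)) = 0.14804384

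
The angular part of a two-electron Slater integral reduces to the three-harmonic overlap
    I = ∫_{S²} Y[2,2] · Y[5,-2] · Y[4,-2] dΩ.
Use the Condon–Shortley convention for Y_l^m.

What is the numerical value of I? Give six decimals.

2 − 2 − 2 = -2 ≠ 0: azimuthal integral kills it; I = 0

0.000000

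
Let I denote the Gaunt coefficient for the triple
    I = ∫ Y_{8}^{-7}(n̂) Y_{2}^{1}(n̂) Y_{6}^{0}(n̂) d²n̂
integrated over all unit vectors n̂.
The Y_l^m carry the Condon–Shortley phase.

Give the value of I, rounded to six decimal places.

0.000000

-7 + 1 + 0 = -6 ≠ 0: azimuthal integral kills it; I = 0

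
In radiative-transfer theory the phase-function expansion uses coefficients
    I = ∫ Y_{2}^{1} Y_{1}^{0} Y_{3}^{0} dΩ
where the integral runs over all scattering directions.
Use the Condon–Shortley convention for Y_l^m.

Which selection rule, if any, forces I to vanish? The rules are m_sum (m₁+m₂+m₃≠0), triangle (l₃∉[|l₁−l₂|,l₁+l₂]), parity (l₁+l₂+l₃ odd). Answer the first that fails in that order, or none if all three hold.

Σmᵢ = 1  ✗
l₃∈[|l₁−l₂|,l₁+l₂]=[1,3], have l₃=3
Σlᵢ = 6 ⇒ even

m_sum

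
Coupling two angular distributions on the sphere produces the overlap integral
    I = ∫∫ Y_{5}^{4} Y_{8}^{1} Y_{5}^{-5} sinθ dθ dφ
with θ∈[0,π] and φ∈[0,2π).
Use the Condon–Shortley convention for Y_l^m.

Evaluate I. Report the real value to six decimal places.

0.026014

Checks pass: Σm=0; 18 even; l₃=5∈[3,13].
(2·5+1)(2·8+1)(2·5+1) = 2057
Δ: 8! 2! 8! / 19! → 1/37413090
sum: t=3:−1/1036800 t=4:+1/331776 t=5:−1/1036800 = 1/921600
3j²(5 8 5; 0 0 0) = Δ·Π!·Σ² = 490/46189  (sign -1)
sum: t=1:−1/406425600 = -1/406425600
3j²(5 8 5; 4 1 -5) = Δ·Π!·Σ² = 18/46189  (sign -1)
combine: 4πI² = 2057·490/46189·18/46189 = 8820/1037153
take √, sign +1: I = 0.02601405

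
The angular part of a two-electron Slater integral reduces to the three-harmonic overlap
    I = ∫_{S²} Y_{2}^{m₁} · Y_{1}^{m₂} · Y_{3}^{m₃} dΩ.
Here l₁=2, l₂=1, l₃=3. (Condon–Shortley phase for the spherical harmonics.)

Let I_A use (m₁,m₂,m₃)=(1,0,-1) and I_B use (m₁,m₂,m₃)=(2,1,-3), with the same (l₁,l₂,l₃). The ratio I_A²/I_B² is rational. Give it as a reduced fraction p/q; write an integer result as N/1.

8/15

Same 2,1,3: normalisation and zero-m 3j drop out of the ratio.
A: Δ: 0! 4! 2! / 7! → 1/105; sum: t=0:+1/6 = 1/6; 3j²(2 1 3; 1 0 -1) = Δ·Π!·Σ² = 8/105  (sign +1)
B: Δ: 0! 4! 2! / 7! → 1/105; sum: t=0:+1/48 = 1/48; 3j²(2 1 3; 2 1 -3) = Δ·Π!·Σ² = 1/7  (sign +1)
I_A²/I_B² = (8/105)/(1/7) = 8/15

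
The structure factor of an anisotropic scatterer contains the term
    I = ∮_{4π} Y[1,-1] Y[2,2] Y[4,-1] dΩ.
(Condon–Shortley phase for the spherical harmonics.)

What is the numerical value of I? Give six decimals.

triangle: need 1≤l₃≤3, have 4; I=0

0.000000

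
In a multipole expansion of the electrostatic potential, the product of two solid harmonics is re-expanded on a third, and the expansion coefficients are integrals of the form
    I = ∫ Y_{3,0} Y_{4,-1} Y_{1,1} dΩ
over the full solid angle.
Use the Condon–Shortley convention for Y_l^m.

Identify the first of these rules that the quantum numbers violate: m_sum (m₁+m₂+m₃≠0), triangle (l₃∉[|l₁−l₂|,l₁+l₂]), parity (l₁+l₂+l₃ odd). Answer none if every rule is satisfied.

m₁+m₂+m₃ = 0 − 1 + 1 = 0  ✓
triangle: |3−4|=1 ≤ l₃=1 ≤ 3+4=7  ✓
parity: l₁+l₂+l₃ = 8 is even  ✓

none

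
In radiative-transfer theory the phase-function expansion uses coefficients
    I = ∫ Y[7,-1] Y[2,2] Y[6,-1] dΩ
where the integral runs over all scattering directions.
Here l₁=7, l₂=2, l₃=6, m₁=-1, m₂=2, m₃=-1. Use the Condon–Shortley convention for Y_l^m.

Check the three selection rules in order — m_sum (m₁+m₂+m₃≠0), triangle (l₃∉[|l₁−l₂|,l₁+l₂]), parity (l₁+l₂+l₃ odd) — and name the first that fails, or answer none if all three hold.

azimuthal sum: -1 + 2 − 1 = 0  ✓
5 ≤ 6 ≤ 9 (triangle on l)  ✓
L = 7 + 2 + 6 = 15 (odd)  ✗

parity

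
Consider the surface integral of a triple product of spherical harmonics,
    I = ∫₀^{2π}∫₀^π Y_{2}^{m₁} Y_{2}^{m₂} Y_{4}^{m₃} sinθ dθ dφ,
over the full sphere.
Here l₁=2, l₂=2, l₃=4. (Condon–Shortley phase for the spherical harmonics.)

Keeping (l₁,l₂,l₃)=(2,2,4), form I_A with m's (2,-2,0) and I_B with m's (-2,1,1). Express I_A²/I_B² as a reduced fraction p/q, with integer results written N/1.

1/5

Shared (l₁,l₂,l₃)=(2,2,4): N and (l;000)² cancel in I_A²/I_B².
A: Δ = 0!·4!·4!/9! = 1/630; Racah Σ t=0..0: t=0:+1/576 = 1/576; ⇒ 3j(2 2 4; 2 -2 0)² = 1/630, sgn +1
B: Δ = 0!·4!·4!/9! = 1/630; Racah Σ t=0..0: t=0:+1/144 = 1/144; ⇒ 3j(2 2 4; -2 1 1)² = 1/126, sgn -1
I_A²/I_B² = (1/630)/(1/126) = 1/5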